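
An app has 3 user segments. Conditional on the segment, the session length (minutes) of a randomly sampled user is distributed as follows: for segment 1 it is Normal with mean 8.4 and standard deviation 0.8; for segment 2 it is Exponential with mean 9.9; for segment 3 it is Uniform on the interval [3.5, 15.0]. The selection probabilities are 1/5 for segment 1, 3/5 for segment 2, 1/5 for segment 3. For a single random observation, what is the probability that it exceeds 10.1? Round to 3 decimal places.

0.305

Conditional on each segment, P(X > 10.1): 1: 0.0167933; 2: 0.360522; 3: 0.426087.
By total probability, P(X > 10.1) = 0.2·0.0167933 + 0.6·0.360522 + 0.2·0.426087 = 0.304889.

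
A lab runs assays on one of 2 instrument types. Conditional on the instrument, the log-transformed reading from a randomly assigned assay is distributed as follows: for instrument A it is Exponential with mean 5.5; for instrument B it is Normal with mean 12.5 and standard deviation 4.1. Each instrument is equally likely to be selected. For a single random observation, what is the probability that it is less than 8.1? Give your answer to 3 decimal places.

0.456

Conditional on each instrument, P(X < 8.1): A: 0.770701; B: 0.141597.
By total probability, P(X < 8.1) = 0.5·0.770701 + 0.5·0.141597 = 0.456149.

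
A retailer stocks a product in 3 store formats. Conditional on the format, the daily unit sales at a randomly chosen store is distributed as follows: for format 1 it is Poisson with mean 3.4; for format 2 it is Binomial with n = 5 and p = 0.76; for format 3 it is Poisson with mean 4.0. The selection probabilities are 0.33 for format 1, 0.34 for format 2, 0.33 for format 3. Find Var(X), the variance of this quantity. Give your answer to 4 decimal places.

Per component, 1: μ=3.4, E[X²]=14.96; 2: μ=3.8, E[X²]=15.352; 3: μ=4, E[X²]=20.
E[X] = 0.33·3.4 + 0.34·3.8 + 0.33·4 = 3.734.
E[X²] = 0.33·14.96 + 0.34·15.352 + 0.33·20 = 16.7565.
Var(X) = E[X²] − (E[X])² = 16.7565 − 13.9428 = 2.81372.

2.8137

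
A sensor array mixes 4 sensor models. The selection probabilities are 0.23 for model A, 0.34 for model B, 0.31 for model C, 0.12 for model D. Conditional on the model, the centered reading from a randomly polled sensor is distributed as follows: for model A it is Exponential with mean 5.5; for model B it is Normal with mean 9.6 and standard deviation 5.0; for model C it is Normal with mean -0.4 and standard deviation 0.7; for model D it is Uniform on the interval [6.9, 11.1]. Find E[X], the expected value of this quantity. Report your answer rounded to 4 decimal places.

5.4850

Component means — A: 5.5; B: 9.6; C: -0.4; D: 9.
E[X] = 0.23·5.5 + 0.34·9.6 + 0.31·-0.4 + 0.12·9 = 5.485.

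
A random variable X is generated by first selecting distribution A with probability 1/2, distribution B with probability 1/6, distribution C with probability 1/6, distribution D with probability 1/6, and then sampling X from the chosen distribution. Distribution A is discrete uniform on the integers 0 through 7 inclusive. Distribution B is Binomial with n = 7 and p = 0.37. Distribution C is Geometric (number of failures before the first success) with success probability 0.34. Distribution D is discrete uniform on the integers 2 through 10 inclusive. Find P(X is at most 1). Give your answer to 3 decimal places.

Conditional on each component, P(X ≤ 1): A: 0.25; B: 0.201326; C: 0.5644; D: 0.
By total probability, P(X ≤ 1) = 0.5·0.25 + 0.166667·0.201326 + 0.166667·0.5644 + 0.166667·0 = 0.252621.

0.253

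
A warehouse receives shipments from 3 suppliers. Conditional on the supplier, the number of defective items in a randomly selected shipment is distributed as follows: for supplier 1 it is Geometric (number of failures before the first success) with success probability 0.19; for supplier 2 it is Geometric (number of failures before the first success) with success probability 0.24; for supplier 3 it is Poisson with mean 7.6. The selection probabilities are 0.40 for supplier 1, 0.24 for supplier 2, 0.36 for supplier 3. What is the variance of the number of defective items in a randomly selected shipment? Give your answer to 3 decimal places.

Per component, 1: μ=4.26316, E[X²]=40.6122; 2: μ=3.16667, E[X²]=23.2222; 3: μ=7.6, E[X²]=65.36.
E[X] = 0.4·4.26316 + 0.24·3.16667 + 0.36·7.6 = 5.20126.
E[X²] = 0.4·40.6122 + 0.24·23.2222 + 0.36·65.36 = 45.3478.
Var(X) = E[X²] − (E[X])² = 45.3478 − 27.0531 = 18.2947.

18.295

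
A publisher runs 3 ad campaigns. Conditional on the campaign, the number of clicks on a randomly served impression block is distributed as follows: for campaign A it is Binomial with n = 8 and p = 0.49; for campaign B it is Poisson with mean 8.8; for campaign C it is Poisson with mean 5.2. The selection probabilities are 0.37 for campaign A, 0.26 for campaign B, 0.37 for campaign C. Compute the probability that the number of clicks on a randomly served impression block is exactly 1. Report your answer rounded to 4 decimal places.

0.0240

Conditional on each campaign, P(X = 1): A: 0.0351785; B: 0.00132645; C: 0.0286861.
By total probability, P(X = 1) = 0.37·0.0351785 + 0.26·0.00132645 + 0.37·0.0286861 = 0.0239748.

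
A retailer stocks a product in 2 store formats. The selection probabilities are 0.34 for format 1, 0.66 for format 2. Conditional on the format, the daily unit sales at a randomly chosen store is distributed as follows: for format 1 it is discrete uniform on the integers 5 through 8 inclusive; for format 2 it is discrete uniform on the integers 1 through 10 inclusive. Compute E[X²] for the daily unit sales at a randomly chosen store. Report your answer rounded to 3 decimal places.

For each component E[X²] = Var + (mean)², giving 1: 43.5; 2: 38.5.
Overall E[X²] = 0.34·43.5 + 0.66·38.5 = 40.2.

40.200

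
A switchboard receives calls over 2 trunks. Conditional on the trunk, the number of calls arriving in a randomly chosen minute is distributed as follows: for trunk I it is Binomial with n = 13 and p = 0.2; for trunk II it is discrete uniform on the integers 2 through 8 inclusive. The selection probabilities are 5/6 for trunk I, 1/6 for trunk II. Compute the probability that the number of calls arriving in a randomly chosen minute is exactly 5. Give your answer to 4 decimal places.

Conditional on each trunk, P(X = 5): I: 0.0690953; II: 0.142857.
By total probability, P(X = 5) = 0.833333·0.0690953 + 0.166667·0.142857 = 0.0813889.

0.0814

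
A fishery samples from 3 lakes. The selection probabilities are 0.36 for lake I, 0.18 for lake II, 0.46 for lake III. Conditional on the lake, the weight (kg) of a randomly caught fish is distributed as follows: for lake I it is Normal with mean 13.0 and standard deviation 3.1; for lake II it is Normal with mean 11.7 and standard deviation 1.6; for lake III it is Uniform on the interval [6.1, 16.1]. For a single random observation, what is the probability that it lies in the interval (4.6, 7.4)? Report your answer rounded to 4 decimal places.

Conditional on each lake, P(4.6 < X < 7.4): I: 0.0320565; II: 0.0035949; III: 0.13.
By total probability, P(4.6 < X < 7.4) = 0.36·0.0320565 + 0.18·0.0035949 + 0.46·0.13 = 0.0719874.

0.0720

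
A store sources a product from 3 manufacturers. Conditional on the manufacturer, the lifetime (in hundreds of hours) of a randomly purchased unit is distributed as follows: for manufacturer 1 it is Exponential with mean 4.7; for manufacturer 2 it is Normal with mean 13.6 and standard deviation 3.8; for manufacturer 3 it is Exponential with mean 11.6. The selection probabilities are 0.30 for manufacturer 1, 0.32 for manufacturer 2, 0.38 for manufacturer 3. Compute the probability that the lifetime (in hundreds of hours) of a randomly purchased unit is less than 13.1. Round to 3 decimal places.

0.682

Conditional on each manufacturer, P(X < 13.1): 1: 0.938409; 2: 0.447659; 3: 0.676744.
By total probability, P(X < 13.1) = 0.3·0.938409 + 0.32·0.447659 + 0.38·0.676744 = 0.681936.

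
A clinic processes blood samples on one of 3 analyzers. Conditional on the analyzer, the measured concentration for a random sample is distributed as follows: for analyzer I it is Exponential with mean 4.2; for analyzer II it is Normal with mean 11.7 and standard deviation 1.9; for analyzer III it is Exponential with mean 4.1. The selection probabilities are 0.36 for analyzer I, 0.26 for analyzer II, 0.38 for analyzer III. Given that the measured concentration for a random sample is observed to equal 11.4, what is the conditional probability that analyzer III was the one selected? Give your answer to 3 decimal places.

0.088

Likelihoods f(11.4 | ·): I: 0.0157743; II: 0.207369; III: 0.015124.
Posterior ∝ prior × likelihood. Numerator for III: 0.38·0.015124 = 0.00574711.
Normalizing constant: 0.36·0.0157743 + 0.26·0.207369 + 0.38·0.015124 = 0.0653417.
P(III | observation) = 0.00574711 / 0.0653417 = 0.0879547.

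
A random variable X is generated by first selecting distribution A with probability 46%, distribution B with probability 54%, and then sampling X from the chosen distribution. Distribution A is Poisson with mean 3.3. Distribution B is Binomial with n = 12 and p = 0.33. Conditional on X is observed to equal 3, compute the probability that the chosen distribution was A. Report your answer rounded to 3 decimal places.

0.467

Likelihoods P(X=3 | ·): A: 0.220912; B: 0.215099.
Posterior ∝ prior × likelihood. Numerator for A: 0.46·0.220912 = 0.101619.
Normalizing constant: 0.46·0.220912 + 0.54·0.215099 = 0.217773.
P(A | observation) = 0.101619 / 0.217773 = 0.466631.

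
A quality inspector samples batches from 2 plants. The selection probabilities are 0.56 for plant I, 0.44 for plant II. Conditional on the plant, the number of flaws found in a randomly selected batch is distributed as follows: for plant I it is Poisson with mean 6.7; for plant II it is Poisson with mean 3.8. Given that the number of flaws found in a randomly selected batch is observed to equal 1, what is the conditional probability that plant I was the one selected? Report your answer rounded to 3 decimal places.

0.110

Likelihoods P(X=1 | ·): I: 0.00824711; II: 0.0850089.
Posterior ∝ prior × likelihood. Numerator for I: 0.56·0.00824711 = 0.00461838.
Normalizing constant: 0.56·0.00824711 + 0.44·0.0850089 = 0.0420223.
P(I | observation) = 0.00461838 / 0.0420223 = 0.109903.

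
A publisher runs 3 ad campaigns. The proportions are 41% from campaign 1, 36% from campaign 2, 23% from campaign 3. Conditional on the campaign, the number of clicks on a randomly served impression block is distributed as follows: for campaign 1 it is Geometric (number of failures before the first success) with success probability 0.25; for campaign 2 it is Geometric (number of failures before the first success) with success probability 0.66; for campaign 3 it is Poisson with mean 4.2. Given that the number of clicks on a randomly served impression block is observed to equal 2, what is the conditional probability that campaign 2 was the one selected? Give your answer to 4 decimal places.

0.2377

Likelihoods P(X=2 | ·): 1: 0.140625; 2: 0.076296; 3: 0.132261.
Posterior ∝ prior × likelihood. Numerator for 2: 0.36·0.076296 = 0.0274666.
Normalizing constant: 0.41·0.140625 + 0.36·0.076296 + 0.23·0.132261 = 0.115543.
P(2 | observation) = 0.0274666 / 0.115543 = 0.237718.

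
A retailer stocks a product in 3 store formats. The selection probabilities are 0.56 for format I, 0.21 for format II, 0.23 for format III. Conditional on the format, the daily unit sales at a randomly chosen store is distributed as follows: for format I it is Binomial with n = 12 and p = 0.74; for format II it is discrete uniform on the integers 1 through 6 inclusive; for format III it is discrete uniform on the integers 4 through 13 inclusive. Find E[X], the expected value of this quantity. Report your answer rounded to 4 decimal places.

Component means — I: 8.88; II: 3.5; III: 8.5.
E[X] = 0.56·8.88 + 0.21·3.5 + 0.23·8.5 = 7.6628.

7.6628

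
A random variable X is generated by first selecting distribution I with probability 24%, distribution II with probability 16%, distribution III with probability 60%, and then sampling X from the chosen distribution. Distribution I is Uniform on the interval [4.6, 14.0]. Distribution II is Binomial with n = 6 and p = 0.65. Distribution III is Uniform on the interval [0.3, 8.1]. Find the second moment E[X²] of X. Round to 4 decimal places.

For each component E[X²] = Var + (mean)², giving I: 93.8533; II: 16.575; III: 22.71.
Overall E[X²] = 0.24·93.8533 + 0.16·16.575 + 0.6·22.71 = 38.8028.

38.8028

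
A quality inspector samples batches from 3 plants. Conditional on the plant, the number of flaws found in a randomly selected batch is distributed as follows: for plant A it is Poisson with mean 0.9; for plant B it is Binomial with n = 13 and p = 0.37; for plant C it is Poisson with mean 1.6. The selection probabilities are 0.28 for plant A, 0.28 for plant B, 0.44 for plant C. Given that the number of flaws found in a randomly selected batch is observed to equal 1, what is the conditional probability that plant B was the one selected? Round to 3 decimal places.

0.021

Likelihoods P(X=1 | ·): A: 0.365913; B: 0.0188032; C: 0.323034.
Posterior ∝ prior × likelihood. Numerator for B: 0.28·0.0188032 = 0.00526489.
Normalizing constant: 0.28·0.365913 + 0.28·0.0188032 + 0.44·0.323034 = 0.249856.
P(B | observation) = 0.00526489 / 0.249856 = 0.0210718.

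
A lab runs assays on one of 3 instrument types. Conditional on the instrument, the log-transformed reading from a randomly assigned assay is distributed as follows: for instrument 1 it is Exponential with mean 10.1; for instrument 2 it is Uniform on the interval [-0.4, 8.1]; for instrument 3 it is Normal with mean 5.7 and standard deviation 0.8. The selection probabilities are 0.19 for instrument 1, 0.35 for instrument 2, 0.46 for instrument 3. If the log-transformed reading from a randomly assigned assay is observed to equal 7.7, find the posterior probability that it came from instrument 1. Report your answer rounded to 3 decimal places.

0.146

Likelihoods f(7.7 | ·): 1: 0.0461937; 2: 0.117647; 3: 0.0219104.
Posterior ∝ prior × likelihood. Numerator for 1: 0.19·0.0461937 = 0.0087768.
Normalizing constant: 0.19·0.0461937 + 0.35·0.117647 + 0.46·0.0219104 = 0.060032.
P(1 | observation) = 0.0087768 / 0.060032 = 0.146202.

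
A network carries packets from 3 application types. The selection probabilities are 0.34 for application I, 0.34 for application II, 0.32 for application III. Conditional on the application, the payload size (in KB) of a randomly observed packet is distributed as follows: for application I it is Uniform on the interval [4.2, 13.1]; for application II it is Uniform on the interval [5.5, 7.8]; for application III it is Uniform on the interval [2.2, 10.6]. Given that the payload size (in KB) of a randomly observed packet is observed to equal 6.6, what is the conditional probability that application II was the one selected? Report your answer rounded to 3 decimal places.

0.660

Likelihoods f(6.6 | ·): I: 0.11236; II: 0.434783; III: 0.119048.
Posterior ∝ prior × likelihood. Numerator for II: 0.34·0.434783 = 0.147826.
Normalizing constant: 0.34·0.11236 + 0.34·0.434783 + 0.32·0.119048 = 0.224124.
P(II | observation) = 0.147826 / 0.224124 = 0.659574.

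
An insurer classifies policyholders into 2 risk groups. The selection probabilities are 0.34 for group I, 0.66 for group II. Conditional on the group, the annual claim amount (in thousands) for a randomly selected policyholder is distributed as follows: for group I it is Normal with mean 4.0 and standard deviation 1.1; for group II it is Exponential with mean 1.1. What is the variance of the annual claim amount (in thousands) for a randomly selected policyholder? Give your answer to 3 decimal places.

Per component, I: μ=4, E[X²]=17.21; II: μ=1.1, E[X²]=2.42.
E[X] = 0.34·4 + 0.66·1.1 = 2.086.
E[X²] = 0.34·17.21 + 0.66·2.42 = 7.4486.
Var(X) = E[X²] − (E[X])² = 7.4486 − 4.3514 = 3.0972.

3.097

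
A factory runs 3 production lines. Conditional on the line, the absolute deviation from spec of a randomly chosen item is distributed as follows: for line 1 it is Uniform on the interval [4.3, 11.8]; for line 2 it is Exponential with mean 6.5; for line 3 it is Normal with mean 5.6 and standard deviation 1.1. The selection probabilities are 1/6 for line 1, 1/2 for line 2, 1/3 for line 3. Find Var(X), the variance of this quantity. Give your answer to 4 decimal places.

22.9783

Per component, 1: μ=8.05, E[X²]=69.49; 2: μ=6.5, E[X²]=84.5; 3: μ=5.6, E[X²]=32.57.
E[X] = 0.166667·8.05 + 0.5·6.5 + 0.333333·5.6 = 6.45833.
E[X²] = 0.166667·69.49 + 0.5·84.5 + 0.333333·32.57 = 64.6883.
Var(X) = E[X²] − (E[X])² = 64.6883 − 41.7101 = 22.9783.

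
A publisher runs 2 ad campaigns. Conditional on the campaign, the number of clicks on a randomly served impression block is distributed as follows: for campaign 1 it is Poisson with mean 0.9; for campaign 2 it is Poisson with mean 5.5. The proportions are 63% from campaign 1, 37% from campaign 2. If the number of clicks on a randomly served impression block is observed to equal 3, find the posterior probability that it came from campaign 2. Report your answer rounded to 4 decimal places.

0.5740

Likelihoods P(X=3 | ·): 1: 0.0493982; 2: 0.113323.
Posterior ∝ prior × likelihood. Numerator for 2: 0.37·0.113323 = 0.0419294.
Normalizing constant: 0.63·0.0493982 + 0.37·0.113323 = 0.0730503.
P(2 | observation) = 0.0419294 / 0.0730503 = 0.57398.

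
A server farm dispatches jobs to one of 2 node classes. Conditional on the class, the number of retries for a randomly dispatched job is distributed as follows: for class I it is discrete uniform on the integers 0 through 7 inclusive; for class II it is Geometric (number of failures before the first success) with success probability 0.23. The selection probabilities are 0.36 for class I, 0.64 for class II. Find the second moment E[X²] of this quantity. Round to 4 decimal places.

22.7888

For each component E[X²] = Var + (mean)², giving I: 17.5; II: 25.7637.
Overall E[X²] = 0.36·17.5 + 0.64·25.7637 = 22.7888.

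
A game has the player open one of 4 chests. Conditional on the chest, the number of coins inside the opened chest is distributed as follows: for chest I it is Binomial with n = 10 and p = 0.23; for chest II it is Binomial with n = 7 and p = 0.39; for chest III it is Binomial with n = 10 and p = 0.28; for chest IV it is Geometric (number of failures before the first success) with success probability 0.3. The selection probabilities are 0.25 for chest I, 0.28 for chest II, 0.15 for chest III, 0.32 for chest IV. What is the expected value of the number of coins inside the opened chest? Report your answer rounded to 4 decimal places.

Component means — I: 2.3; II: 2.73; III: 2.8; IV: 2.33333.
E[X] = 0.25·2.3 + 0.28·2.73 + 0.15·2.8 + 0.32·2.33333 = 2.50607.

2.5061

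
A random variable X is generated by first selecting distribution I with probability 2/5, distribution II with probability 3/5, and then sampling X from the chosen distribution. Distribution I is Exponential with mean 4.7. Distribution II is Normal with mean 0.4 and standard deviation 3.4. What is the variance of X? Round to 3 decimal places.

20.210

Per component, I: μ=4.7, E[X²]=44.18; II: μ=0.4, E[X²]=11.72.
E[X] = 0.4·4.7 + 0.6·0.4 = 2.12.
E[X²] = 0.4·44.18 + 0.6·11.72 = 24.704.
Var(X) = E[X²] − (E[X])² = 24.704 − 4.4944 = 20.2096.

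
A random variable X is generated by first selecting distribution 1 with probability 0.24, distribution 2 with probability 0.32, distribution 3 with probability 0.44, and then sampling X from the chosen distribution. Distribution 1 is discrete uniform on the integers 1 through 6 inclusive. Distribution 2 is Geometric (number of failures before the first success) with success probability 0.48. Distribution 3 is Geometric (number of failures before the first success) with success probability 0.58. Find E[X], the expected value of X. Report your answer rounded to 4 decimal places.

1.5053

Component means — 1: 3.5; 2: 1.08333; 3: 0.724138.
E[X] = 0.24·3.5 + 0.32·1.08333 + 0.44·0.724138 = 1.50529.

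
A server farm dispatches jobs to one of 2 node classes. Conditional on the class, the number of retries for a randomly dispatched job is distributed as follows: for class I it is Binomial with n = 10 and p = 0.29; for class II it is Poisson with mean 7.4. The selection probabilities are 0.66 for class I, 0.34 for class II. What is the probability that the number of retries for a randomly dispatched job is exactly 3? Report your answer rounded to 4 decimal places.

Conditional on each class, P(X = 3): I: 0.266185; II: 0.0412824.
By total probability, P(X = 3) = 0.66·0.266185 + 0.34·0.0412824 = 0.189718.

0.1897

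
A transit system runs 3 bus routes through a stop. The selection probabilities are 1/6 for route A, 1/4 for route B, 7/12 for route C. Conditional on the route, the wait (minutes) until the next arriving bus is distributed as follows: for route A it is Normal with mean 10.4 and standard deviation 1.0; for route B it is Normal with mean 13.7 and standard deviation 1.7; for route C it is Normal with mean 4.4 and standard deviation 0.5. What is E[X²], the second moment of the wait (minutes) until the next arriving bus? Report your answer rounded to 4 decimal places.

For each component E[X²] = Var + (mean)², giving A: 109.16; B: 190.58; C: 19.61.
Overall E[X²] = 0.166667·109.16 + 0.25·190.58 + 0.583333·19.61 = 77.2775.

77.2775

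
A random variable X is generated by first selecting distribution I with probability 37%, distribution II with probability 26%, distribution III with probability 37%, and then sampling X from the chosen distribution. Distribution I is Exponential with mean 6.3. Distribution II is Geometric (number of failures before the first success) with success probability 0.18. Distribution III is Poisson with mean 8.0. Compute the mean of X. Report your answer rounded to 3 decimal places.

6.475

Component means — I: 6.3; II: 4.55556; III: 8.
E[X] = 0.37·6.3 + 0.26·4.55556 + 0.37·8 = 6.47544.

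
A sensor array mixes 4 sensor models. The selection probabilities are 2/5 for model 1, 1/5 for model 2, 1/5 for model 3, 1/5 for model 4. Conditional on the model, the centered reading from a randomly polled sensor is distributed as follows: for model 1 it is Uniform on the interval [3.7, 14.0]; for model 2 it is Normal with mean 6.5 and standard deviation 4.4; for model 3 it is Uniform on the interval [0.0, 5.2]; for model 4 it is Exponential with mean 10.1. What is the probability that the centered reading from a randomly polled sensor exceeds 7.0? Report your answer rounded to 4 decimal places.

0.4628

Conditional on each model, P(X > 7.0): 1: 0.679612; 2: 0.454763; 3: 0; 4: 0.500039.
By total probability, P(X > 7.0) = 0.4·0.679612 + 0.2·0.454763 + 0.2·0 + 0.2·0.500039 = 0.462805.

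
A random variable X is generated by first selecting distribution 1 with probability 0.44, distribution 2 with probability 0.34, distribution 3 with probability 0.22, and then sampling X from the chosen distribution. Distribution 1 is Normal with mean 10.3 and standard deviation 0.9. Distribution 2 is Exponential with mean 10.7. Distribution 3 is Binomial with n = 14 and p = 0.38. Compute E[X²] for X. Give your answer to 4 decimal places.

For each component E[X²] = Var + (mean)², giving 1: 106.9; 2: 228.98; 3: 31.6008.
Overall E[X²] = 0.44·106.9 + 0.34·228.98 + 0.22·31.6008 = 131.841.

131.8414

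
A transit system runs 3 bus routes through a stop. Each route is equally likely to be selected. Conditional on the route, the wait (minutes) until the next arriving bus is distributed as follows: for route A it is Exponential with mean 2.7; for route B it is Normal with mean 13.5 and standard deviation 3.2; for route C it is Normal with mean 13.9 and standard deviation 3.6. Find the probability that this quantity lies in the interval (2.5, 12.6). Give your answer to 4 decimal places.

0.3780

Conditional on each route, P(2.5 < X < 12.6): A: 0.386761; B: 0.388966; C: 0.358237.
By total probability, P(2.5 < X < 12.6) = 0.333333·0.386761 + 0.333333·0.388966 + 0.333333·0.358237 = 0.377988.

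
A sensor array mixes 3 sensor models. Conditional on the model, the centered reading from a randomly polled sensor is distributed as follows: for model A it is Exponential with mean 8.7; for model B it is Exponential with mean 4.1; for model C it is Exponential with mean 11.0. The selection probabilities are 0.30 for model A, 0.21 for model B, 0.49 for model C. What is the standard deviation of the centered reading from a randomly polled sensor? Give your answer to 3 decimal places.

9.620

Per component, A: μ=8.7, E[X²]=151.38; B: μ=4.1, E[X²]=33.62; C: μ=11, E[X²]=242.
E[X] = 0.3·8.7 + 0.21·4.1 + 0.49·11 = 8.861.
E[X²] = 0.3·151.38 + 0.21·33.62 + 0.49·242 = 171.054.
Var(X) = E[X²] − (E[X])² = 171.054 − 78.5173 = 92.5369.
SD(X) = √92.5369 = 9.61961.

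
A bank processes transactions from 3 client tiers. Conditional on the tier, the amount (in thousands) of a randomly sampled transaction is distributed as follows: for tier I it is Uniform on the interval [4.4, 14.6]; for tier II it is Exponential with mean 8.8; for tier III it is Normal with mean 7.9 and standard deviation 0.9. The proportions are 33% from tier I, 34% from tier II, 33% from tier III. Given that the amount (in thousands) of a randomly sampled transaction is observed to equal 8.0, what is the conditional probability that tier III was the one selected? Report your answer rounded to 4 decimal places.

Likelihoods f(8.0 | ·): I: 0.0980392; II: 0.045783; III: 0.440541.
Posterior ∝ prior × likelihood. Numerator for III: 0.33·0.440541 = 0.145379.
Normalizing constant: 0.33·0.0980392 + 0.34·0.045783 + 0.33·0.440541 = 0.193298.
P(III | observation) = 0.145379 / 0.193298 = 0.752097.

0.7521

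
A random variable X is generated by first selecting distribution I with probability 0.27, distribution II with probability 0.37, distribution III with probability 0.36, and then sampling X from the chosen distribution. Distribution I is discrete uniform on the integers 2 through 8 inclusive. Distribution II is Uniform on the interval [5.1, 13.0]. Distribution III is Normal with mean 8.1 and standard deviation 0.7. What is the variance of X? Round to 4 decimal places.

Per component, I: μ=5, E[X²]=29; II: μ=9.05, E[X²]=87.1033; III: μ=8.1, E[X²]=66.1.
E[X] = 0.27·5 + 0.37·9.05 + 0.36·8.1 = 7.6145.
E[X²] = 0.27·29 + 0.37·87.1033 + 0.36·66.1 = 63.8542.
Var(X) = E[X²] − (E[X])² = 63.8542 − 57.9806 = 5.87362.

5.8736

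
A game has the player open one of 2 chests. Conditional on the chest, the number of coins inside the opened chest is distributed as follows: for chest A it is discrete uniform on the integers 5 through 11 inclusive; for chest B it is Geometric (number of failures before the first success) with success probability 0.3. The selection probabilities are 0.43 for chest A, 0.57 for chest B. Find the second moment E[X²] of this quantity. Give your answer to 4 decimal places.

36.7767

For each component E[X²] = Var + (mean)², giving A: 68; B: 13.2222.
Overall E[X²] = 0.43·68 + 0.57·13.2222 = 36.7767.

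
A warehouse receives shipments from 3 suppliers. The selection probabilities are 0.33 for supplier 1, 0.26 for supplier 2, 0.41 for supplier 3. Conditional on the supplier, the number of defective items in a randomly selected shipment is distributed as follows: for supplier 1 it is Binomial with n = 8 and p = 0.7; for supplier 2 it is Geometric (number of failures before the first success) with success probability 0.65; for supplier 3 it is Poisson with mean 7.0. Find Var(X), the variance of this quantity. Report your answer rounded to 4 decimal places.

10.5538

Per component, 1: μ=5.6, E[X²]=33.04; 2: μ=0.538462, E[X²]=1.11834; 3: μ=7, E[X²]=56.
E[X] = 0.33·5.6 + 0.26·0.538462 + 0.41·7 = 4.858.
E[X²] = 0.33·33.04 + 0.26·1.11834 + 0.41·56 = 34.154.
Var(X) = E[X²] − (E[X])² = 34.154 − 23.6002 = 10.5538.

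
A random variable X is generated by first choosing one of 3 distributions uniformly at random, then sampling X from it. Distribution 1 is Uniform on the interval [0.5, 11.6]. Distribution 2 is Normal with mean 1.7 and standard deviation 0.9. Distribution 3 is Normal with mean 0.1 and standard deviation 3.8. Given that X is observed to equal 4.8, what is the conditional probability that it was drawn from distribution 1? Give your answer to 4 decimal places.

Likelihoods f(4.8 | ·): 1: 0.0900901; 2: 0.00117595; 3: 0.0488584.
Posterior ∝ prior × likelihood. Numerator for 1: 0.333333·0.0900901 = 0.03003.
Normalizing constant: 0.333333·0.0900901 + 0.333333·0.00117595 + 0.333333·0.0488584 = 0.0467082.
P(1 | observation) = 0.03003 / 0.0467082 = 0.642929.

0.6429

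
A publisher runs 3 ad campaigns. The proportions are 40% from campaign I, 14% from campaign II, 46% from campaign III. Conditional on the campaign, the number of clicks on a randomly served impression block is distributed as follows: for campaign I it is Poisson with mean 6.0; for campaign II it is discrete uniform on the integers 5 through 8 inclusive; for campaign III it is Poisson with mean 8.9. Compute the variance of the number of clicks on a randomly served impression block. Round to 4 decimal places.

Per component, I: μ=6, E[X²]=42; II: μ=6.5, E[X²]=43.5; III: μ=8.9, E[X²]=88.11.
E[X] = 0.4·6 + 0.14·6.5 + 0.46·8.9 = 7.404.
E[X²] = 0.4·42 + 0.14·43.5 + 0.46·88.11 = 63.4206.
Var(X) = E[X²] − (E[X])² = 63.4206 − 54.8192 = 8.60138.

8.6014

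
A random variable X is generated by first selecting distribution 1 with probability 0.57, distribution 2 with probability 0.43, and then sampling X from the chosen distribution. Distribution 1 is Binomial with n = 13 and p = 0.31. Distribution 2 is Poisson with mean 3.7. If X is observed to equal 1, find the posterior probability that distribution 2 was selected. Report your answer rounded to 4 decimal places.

Likelihoods P(X=1 | ·): 1: 0.0469347; 2: 0.091477.
Posterior ∝ prior × likelihood. Numerator for 2: 0.43·0.091477 = 0.0393351.
Normalizing constant: 0.57·0.0469347 + 0.43·0.091477 = 0.0660879.
P(2 | observation) = 0.0393351 / 0.0660879 = 0.595194.

0.5952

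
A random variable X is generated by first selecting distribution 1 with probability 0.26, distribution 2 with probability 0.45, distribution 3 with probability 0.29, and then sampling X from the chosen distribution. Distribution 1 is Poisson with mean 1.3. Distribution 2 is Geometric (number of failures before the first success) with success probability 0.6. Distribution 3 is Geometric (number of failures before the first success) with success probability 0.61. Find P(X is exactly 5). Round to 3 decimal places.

0.007

Conditional on each component, P(X = 5): 1: 0.00843243; 2: 0.006144; 3: 0.00550368.
By total probability, P(X = 5) = 0.26·0.00843243 + 0.45·0.006144 + 0.29·0.00550368 = 0.0065533.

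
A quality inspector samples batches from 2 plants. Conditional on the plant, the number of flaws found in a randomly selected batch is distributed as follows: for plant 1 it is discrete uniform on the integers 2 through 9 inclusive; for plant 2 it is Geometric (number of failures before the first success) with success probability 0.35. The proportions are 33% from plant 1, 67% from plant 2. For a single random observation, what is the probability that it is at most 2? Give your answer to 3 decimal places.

Conditional on each plant, P(X ≤ 2): 1: 0.125; 2: 0.725375.
By total probability, P(X ≤ 2) = 0.33·0.125 + 0.67·0.725375 = 0.527251.

0.527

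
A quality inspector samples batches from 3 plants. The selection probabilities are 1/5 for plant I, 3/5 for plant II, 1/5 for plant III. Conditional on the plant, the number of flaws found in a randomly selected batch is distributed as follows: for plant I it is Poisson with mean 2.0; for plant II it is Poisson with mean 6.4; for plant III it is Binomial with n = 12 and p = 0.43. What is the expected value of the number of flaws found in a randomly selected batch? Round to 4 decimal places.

Component means — I: 2; II: 6.4; III: 5.16.
E[X] = 0.2·2 + 0.6·6.4 + 0.2·5.16 = 5.272.

5.2720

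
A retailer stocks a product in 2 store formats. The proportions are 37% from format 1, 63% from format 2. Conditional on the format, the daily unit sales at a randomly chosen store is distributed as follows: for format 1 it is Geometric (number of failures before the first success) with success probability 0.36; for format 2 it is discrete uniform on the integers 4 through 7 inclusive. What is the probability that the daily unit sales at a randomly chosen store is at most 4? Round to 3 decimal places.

0.488

Conditional on each format, P(X ≤ 4): 1: 0.892626; 2: 0.25.
By total probability, P(X ≤ 4) = 0.37·0.892626 + 0.63·0.25 = 0.487772.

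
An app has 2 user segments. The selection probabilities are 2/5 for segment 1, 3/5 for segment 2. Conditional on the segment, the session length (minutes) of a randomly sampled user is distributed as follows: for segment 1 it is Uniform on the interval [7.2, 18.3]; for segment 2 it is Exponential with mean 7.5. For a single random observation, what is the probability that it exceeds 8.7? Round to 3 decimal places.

Conditional on each segment, P(X > 8.7): 1: 0.864865; 2: 0.313486.
By total probability, P(X > 8.7) = 0.4·0.864865 + 0.6·0.313486 = 0.534038.

0.534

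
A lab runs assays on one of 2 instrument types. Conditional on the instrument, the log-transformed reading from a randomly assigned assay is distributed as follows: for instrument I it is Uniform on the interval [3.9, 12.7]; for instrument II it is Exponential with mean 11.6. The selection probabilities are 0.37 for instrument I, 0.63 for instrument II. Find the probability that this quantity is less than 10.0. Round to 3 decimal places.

Conditional on each instrument, P(X < 10.0): I: 0.693182; II: 0.577713.
By total probability, P(X < 10.0) = 0.37·0.693182 + 0.63·0.577713 = 0.620436.

0.620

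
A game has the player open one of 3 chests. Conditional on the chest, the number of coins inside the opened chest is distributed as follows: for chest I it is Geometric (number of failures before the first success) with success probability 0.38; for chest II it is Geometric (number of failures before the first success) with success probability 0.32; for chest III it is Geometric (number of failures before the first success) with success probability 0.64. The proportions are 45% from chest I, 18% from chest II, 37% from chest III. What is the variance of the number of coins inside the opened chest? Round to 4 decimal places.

3.8253

Per component, I: μ=1.63158, E[X²]=6.95568; II: μ=2.125, E[X²]=11.1562; III: μ=0.5625, E[X²]=1.19531.
E[X] = 0.45·1.63158 + 0.18·2.125 + 0.37·0.5625 = 1.32484.
E[X²] = 0.45·6.95568 + 0.18·11.1562 + 0.37·1.19531 = 5.58045.
Var(X) = E[X²] − (E[X])² = 5.58045 − 1.75519 = 3.82526.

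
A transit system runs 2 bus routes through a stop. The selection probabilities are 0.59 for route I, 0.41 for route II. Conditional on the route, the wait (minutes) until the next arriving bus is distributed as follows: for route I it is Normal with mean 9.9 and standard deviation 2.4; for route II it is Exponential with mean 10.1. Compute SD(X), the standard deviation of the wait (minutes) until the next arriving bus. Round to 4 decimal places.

Per component, I: μ=9.9, E[X²]=103.77; II: μ=10.1, E[X²]=204.02.
E[X] = 0.59·9.9 + 0.41·10.1 = 9.982.
E[X²] = 0.59·103.77 + 0.41·204.02 = 144.873.
Var(X) = E[X²] − (E[X])² = 144.873 − 99.6403 = 45.2322.
SD(X) = √45.2322 = 6.72549.

6.7255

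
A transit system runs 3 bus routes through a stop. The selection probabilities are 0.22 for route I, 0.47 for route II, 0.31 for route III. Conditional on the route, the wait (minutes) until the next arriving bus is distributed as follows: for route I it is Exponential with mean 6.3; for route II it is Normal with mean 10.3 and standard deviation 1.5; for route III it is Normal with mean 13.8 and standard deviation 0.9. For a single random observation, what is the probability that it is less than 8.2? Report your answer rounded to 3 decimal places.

0.198

Conditional on each route, P(X < 8.2): I: 0.7279; II: 0.0807567; III: 2.45081e-10.
By total probability, P(X < 8.2) = 0.22·0.7279 + 0.47·0.0807567 + 0.31·2.45081e-10 = 0.198094.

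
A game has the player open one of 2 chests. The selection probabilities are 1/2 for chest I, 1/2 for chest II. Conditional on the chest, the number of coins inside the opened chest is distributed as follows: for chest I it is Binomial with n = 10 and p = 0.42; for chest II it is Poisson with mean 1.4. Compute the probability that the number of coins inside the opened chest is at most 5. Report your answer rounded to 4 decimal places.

0.8976

Conditional on each chest, P(X ≤ 5): I: 0.798391; II: 0.996799.
By total probability, P(X ≤ 5) = 0.5·0.798391 + 0.5·0.996799 = 0.897595.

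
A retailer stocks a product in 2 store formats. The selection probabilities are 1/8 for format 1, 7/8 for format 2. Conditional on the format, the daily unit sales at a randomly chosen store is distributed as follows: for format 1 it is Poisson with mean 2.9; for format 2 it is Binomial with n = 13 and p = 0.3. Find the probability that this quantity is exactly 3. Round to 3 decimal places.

Conditional on each format, P(X = 3): 1: 0.22366; 2: 0.218127.
By total probability, P(X = 3) = 0.125·0.22366 + 0.875·0.218127 = 0.218819.

0.219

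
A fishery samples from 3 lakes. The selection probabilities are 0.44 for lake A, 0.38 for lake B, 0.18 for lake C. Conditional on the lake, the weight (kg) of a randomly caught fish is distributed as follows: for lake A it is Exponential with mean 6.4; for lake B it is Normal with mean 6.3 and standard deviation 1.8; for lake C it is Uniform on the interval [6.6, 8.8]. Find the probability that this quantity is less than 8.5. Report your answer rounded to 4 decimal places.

Conditional on each lake, P(X < 8.5): A: 0.735026; B: 0.889188; C: 0.863636.
By total probability, P(X < 8.5) = 0.44·0.735026 + 0.38·0.889188 + 0.18·0.863636 = 0.816758.

0.8168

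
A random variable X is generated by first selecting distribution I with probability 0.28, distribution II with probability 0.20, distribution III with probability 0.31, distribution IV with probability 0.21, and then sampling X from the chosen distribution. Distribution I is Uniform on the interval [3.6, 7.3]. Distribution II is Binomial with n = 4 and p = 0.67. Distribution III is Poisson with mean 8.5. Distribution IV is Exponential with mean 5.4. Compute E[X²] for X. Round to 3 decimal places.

47.529

For each component E[X²] = Var + (mean)², giving I: 30.8433; II: 8.0668; III: 80.75; IV: 58.32.
Overall E[X²] = 0.28·30.8433 + 0.2·8.0668 + 0.31·80.75 + 0.21·58.32 = 47.5292.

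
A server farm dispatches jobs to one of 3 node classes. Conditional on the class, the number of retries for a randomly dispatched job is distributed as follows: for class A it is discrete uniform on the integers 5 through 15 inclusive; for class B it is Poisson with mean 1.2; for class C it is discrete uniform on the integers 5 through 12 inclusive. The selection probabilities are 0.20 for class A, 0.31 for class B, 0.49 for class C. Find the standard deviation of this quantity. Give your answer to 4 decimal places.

4.2498

Per component, A: μ=10, E[X²]=110; B: μ=1.2, E[X²]=2.64; C: μ=8.5, E[X²]=77.5.
E[X] = 0.2·10 + 0.31·1.2 + 0.49·8.5 = 6.537.
E[X²] = 0.2·110 + 0.31·2.64 + 0.49·77.5 = 60.7934.
Var(X) = E[X²] − (E[X])² = 60.7934 − 42.7324 = 18.061.
SD(X) = √18.061 = 4.24983.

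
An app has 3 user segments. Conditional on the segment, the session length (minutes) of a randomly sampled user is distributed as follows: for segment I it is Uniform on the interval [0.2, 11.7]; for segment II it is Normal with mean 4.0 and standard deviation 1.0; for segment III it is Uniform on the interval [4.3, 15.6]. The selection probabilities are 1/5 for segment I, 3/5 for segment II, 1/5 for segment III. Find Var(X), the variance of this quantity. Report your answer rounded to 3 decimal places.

10.277

Per component, I: μ=5.95, E[X²]=46.4233; II: μ=4, E[X²]=17; III: μ=9.95, E[X²]=109.643.
E[X] = 0.2·5.95 + 0.6·4 + 0.2·9.95 = 5.58.
E[X²] = 0.2·46.4233 + 0.6·17 + 0.2·109.643 = 41.4133.
Var(X) = E[X²] − (E[X])² = 41.4133 − 31.1364 = 10.2769.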